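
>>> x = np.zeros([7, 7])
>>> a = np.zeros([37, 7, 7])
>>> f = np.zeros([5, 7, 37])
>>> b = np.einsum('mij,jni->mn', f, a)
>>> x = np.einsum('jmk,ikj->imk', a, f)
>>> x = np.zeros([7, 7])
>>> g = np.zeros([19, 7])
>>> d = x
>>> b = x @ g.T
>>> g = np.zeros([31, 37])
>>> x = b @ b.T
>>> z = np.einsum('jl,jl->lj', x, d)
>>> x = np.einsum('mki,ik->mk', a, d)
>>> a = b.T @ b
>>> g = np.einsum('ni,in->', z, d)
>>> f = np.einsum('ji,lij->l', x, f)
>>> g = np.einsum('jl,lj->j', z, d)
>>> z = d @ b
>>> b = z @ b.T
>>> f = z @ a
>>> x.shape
(37, 7)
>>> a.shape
(19, 19)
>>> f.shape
(7, 19)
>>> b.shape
(7, 7)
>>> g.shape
(7,)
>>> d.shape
(7, 7)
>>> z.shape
(7, 19)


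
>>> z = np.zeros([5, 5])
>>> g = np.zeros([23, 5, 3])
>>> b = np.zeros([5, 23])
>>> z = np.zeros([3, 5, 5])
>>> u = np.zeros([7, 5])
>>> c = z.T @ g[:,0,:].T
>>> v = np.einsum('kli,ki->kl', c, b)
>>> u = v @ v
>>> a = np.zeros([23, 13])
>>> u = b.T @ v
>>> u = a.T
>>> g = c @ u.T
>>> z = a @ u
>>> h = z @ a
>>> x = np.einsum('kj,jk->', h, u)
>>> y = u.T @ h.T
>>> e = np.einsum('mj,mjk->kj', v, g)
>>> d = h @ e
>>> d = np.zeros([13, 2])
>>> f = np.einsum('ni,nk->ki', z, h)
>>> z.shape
(23, 23)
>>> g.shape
(5, 5, 13)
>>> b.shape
(5, 23)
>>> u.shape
(13, 23)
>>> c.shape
(5, 5, 23)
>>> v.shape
(5, 5)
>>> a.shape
(23, 13)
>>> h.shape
(23, 13)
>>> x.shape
()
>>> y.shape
(23, 23)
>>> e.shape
(13, 5)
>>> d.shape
(13, 2)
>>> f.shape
(13, 23)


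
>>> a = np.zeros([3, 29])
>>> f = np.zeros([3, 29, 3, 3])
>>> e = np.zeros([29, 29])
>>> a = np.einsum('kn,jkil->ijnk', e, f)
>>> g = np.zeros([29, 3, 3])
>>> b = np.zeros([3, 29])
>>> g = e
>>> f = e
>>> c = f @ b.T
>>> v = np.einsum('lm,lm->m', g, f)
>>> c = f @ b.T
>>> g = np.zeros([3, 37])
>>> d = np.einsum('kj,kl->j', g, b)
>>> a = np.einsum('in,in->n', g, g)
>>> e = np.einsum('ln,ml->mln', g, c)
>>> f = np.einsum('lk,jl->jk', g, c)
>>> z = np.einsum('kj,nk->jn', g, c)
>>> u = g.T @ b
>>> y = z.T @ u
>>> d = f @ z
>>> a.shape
(37,)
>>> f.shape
(29, 37)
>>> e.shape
(29, 3, 37)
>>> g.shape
(3, 37)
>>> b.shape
(3, 29)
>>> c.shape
(29, 3)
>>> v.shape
(29,)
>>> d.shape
(29, 29)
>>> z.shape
(37, 29)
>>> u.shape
(37, 29)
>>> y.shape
(29, 29)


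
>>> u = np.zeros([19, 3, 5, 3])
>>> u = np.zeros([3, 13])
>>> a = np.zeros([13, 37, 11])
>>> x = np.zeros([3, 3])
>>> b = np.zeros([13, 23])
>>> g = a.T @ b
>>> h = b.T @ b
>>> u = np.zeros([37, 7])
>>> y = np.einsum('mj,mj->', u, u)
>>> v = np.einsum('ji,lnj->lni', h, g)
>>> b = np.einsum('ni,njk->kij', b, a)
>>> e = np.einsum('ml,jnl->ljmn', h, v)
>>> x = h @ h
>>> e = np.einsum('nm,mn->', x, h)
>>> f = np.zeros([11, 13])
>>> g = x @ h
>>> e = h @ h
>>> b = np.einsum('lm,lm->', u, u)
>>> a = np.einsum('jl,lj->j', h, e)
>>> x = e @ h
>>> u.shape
(37, 7)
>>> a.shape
(23,)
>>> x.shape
(23, 23)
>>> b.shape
()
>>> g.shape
(23, 23)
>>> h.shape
(23, 23)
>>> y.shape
()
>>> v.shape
(11, 37, 23)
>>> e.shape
(23, 23)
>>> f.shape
(11, 13)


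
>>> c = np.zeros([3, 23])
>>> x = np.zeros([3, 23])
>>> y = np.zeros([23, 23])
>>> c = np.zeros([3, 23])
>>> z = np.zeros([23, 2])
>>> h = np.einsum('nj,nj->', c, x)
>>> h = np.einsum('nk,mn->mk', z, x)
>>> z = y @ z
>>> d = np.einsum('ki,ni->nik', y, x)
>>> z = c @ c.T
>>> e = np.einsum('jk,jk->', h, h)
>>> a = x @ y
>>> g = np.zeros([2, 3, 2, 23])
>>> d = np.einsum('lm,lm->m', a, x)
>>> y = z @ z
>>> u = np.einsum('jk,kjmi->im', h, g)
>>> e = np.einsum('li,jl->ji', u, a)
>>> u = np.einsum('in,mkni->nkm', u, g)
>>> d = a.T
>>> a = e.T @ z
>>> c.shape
(3, 23)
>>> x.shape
(3, 23)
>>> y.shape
(3, 3)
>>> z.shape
(3, 3)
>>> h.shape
(3, 2)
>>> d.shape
(23, 3)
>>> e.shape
(3, 2)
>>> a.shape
(2, 3)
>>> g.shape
(2, 3, 2, 23)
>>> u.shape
(2, 3, 2)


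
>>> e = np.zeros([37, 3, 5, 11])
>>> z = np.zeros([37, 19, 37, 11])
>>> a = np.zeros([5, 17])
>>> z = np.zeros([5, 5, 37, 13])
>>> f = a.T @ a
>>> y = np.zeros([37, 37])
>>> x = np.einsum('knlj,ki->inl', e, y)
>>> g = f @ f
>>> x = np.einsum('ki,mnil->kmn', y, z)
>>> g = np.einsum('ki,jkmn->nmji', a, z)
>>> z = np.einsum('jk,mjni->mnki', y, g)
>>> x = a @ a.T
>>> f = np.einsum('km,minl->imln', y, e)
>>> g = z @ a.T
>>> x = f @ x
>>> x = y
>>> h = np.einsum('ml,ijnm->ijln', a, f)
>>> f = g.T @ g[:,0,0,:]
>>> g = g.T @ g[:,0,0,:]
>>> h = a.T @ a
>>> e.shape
(37, 3, 5, 11)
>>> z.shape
(13, 5, 37, 17)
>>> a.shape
(5, 17)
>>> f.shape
(5, 37, 5, 5)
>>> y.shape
(37, 37)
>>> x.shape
(37, 37)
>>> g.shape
(5, 37, 5, 5)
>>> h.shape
(17, 17)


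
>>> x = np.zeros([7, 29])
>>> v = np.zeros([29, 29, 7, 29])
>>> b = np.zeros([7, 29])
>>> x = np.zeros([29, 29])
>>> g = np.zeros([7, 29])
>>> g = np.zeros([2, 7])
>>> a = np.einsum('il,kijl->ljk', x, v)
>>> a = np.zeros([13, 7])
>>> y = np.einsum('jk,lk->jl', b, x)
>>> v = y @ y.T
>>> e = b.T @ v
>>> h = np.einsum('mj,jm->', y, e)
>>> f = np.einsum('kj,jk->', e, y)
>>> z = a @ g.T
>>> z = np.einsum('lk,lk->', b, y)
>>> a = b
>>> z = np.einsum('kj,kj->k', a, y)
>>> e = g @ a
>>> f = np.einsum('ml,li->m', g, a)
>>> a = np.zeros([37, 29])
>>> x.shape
(29, 29)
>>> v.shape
(7, 7)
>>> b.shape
(7, 29)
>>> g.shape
(2, 7)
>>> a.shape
(37, 29)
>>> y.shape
(7, 29)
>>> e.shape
(2, 29)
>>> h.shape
()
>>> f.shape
(2,)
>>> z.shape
(7,)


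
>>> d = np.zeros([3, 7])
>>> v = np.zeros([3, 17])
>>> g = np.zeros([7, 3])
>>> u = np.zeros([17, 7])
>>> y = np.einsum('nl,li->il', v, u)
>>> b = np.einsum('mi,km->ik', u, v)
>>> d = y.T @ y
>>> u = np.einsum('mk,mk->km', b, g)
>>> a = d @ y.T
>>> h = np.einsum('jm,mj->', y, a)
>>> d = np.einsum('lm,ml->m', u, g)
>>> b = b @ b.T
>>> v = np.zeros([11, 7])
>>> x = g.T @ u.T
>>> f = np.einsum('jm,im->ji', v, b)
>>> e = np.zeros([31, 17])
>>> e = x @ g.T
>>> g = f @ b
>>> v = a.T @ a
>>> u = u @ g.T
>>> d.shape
(7,)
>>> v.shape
(7, 7)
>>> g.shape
(11, 7)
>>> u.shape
(3, 11)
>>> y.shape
(7, 17)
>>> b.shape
(7, 7)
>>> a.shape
(17, 7)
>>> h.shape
()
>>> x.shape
(3, 3)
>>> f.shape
(11, 7)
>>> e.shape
(3, 7)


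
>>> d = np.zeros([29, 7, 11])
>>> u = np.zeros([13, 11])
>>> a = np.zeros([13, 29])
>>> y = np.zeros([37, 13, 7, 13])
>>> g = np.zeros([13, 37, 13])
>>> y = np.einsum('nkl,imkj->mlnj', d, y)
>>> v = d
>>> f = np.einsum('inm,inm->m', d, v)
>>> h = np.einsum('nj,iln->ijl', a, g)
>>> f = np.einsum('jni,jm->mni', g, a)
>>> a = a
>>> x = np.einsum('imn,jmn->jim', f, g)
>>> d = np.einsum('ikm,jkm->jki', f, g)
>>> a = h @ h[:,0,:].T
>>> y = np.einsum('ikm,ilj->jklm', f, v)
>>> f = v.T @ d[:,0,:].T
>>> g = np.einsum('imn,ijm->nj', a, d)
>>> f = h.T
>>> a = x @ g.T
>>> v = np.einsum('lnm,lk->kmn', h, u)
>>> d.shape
(13, 37, 29)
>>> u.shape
(13, 11)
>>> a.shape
(13, 29, 13)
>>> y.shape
(11, 37, 7, 13)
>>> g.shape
(13, 37)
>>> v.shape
(11, 37, 29)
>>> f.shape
(37, 29, 13)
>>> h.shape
(13, 29, 37)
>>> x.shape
(13, 29, 37)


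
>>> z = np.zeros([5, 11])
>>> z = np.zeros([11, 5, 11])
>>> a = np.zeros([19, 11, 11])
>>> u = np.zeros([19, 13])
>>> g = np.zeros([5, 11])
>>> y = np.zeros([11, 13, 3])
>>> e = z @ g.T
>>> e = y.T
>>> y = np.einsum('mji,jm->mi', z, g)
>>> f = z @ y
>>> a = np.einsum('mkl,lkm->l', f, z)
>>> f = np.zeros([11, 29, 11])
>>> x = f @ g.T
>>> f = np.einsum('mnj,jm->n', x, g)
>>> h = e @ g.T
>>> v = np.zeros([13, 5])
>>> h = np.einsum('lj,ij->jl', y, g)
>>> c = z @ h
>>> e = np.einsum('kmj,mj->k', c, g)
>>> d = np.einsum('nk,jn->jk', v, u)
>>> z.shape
(11, 5, 11)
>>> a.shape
(11,)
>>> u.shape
(19, 13)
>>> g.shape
(5, 11)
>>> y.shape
(11, 11)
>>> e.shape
(11,)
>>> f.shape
(29,)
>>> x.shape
(11, 29, 5)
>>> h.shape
(11, 11)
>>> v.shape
(13, 5)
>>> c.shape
(11, 5, 11)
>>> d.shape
(19, 5)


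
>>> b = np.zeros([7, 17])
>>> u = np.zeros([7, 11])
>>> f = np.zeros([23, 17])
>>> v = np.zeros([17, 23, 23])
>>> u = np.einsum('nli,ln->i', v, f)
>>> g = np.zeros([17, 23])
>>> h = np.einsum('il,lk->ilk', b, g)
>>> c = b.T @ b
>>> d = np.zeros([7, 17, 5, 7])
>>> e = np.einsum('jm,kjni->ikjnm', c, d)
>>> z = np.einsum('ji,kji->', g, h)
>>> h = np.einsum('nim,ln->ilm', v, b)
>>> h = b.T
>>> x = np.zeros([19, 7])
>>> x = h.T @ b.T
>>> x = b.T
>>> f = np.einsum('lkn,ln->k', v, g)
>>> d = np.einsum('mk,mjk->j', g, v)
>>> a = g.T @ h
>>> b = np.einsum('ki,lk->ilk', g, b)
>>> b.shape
(23, 7, 17)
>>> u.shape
(23,)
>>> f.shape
(23,)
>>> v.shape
(17, 23, 23)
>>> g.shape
(17, 23)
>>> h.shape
(17, 7)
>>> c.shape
(17, 17)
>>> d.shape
(23,)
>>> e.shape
(7, 7, 17, 5, 17)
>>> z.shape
()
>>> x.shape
(17, 7)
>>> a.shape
(23, 7)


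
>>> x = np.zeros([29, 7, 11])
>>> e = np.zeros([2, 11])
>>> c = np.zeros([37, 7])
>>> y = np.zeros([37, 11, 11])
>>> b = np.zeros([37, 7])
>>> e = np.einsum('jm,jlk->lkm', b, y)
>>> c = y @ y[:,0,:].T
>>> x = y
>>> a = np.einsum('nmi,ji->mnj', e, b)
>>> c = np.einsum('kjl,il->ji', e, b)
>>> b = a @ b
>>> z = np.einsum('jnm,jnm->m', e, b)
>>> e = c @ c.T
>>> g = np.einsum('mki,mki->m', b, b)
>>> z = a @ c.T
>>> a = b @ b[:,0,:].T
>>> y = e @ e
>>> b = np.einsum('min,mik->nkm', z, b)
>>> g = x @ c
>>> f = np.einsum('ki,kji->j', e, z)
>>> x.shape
(37, 11, 11)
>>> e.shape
(11, 11)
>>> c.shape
(11, 37)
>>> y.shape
(11, 11)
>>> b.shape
(11, 7, 11)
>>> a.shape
(11, 11, 11)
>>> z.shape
(11, 11, 11)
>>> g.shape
(37, 11, 37)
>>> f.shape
(11,)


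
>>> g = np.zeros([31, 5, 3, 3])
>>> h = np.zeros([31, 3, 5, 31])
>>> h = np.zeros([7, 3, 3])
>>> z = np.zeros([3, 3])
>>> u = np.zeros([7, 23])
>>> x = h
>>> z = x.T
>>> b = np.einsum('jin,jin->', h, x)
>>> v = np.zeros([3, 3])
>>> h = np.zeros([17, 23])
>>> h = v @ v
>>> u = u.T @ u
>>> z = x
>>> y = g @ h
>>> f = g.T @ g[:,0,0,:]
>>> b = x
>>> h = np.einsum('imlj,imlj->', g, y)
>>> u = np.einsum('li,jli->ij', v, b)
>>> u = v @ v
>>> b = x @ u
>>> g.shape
(31, 5, 3, 3)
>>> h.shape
()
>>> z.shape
(7, 3, 3)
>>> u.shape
(3, 3)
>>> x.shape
(7, 3, 3)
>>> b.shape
(7, 3, 3)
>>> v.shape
(3, 3)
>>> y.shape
(31, 5, 3, 3)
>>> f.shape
(3, 3, 5, 3)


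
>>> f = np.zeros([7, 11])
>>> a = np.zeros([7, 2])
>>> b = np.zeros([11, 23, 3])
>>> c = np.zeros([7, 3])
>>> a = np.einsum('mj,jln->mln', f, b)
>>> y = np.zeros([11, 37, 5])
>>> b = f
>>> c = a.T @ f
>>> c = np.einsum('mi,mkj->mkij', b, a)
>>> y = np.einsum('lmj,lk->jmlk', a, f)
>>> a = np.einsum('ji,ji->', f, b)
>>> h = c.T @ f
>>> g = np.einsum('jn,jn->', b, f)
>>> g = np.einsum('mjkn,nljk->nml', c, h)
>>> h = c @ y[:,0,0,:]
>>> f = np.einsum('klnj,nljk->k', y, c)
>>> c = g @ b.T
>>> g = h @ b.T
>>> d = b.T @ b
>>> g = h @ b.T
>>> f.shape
(3,)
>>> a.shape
()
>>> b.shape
(7, 11)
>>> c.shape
(3, 7, 7)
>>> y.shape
(3, 23, 7, 11)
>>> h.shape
(7, 23, 11, 11)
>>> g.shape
(7, 23, 11, 7)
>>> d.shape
(11, 11)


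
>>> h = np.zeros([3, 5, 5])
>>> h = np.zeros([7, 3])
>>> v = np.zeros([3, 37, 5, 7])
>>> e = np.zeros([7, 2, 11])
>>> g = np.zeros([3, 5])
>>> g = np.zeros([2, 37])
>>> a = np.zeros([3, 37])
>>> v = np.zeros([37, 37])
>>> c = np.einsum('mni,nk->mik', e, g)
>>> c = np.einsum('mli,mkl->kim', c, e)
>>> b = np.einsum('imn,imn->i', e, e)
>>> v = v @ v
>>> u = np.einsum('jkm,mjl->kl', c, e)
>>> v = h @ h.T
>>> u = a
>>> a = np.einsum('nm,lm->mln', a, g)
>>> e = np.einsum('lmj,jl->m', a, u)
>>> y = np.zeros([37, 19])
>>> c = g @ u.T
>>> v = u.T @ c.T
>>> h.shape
(7, 3)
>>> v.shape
(37, 2)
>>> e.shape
(2,)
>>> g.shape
(2, 37)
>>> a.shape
(37, 2, 3)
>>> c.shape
(2, 3)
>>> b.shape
(7,)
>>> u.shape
(3, 37)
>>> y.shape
(37, 19)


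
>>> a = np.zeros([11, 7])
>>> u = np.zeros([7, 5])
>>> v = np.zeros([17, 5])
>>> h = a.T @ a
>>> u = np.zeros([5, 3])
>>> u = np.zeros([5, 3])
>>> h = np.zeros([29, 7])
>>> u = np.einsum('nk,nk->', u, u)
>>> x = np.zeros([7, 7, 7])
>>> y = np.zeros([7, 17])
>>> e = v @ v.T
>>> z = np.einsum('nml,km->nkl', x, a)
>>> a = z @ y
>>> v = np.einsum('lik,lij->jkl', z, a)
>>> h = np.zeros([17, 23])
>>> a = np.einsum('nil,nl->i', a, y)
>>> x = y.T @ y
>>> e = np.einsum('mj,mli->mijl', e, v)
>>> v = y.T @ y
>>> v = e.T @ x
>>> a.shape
(11,)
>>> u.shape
()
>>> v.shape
(7, 17, 7, 17)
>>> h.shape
(17, 23)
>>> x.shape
(17, 17)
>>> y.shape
(7, 17)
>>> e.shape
(17, 7, 17, 7)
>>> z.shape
(7, 11, 7)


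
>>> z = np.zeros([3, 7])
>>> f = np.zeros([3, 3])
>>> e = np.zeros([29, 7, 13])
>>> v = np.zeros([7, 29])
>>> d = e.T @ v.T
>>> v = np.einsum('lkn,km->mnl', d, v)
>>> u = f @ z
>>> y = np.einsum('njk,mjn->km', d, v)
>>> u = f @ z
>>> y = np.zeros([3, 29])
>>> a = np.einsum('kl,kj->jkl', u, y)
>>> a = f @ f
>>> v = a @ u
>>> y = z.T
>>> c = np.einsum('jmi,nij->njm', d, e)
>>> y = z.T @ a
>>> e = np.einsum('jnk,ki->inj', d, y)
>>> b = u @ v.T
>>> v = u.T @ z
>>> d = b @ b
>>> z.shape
(3, 7)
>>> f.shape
(3, 3)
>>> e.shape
(3, 7, 13)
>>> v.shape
(7, 7)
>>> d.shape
(3, 3)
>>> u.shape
(3, 7)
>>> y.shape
(7, 3)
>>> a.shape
(3, 3)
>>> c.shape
(29, 13, 7)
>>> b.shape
(3, 3)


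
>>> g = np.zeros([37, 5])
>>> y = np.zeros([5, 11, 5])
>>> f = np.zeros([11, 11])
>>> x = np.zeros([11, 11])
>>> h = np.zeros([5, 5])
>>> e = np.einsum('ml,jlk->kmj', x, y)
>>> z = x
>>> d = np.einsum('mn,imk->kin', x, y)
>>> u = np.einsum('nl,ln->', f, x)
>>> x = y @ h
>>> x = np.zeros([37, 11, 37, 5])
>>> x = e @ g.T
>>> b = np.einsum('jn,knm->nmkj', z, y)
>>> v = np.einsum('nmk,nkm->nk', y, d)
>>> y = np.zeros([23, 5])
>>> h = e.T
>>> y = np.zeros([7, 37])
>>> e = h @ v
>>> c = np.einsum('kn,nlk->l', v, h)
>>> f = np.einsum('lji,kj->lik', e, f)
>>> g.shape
(37, 5)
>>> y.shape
(7, 37)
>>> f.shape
(5, 5, 11)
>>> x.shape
(5, 11, 37)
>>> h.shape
(5, 11, 5)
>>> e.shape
(5, 11, 5)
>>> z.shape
(11, 11)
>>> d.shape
(5, 5, 11)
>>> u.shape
()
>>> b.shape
(11, 5, 5, 11)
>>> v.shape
(5, 5)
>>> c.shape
(11,)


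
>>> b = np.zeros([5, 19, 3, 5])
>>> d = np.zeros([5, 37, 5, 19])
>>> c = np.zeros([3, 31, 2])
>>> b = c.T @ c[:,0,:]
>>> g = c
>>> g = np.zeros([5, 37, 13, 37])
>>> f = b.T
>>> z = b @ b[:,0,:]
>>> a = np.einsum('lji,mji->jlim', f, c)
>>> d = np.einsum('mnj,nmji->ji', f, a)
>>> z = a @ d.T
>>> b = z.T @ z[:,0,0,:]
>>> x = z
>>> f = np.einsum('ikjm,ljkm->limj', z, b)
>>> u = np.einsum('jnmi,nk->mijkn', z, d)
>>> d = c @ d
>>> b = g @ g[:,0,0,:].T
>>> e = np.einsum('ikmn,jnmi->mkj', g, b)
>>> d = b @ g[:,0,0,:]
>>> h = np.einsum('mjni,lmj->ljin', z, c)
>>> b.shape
(5, 37, 13, 5)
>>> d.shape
(5, 37, 13, 37)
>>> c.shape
(3, 31, 2)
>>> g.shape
(5, 37, 13, 37)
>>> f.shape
(2, 31, 2, 2)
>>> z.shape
(31, 2, 2, 2)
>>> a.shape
(31, 2, 2, 3)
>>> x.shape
(31, 2, 2, 2)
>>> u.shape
(2, 2, 31, 3, 2)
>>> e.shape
(13, 37, 5)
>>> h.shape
(3, 2, 2, 2)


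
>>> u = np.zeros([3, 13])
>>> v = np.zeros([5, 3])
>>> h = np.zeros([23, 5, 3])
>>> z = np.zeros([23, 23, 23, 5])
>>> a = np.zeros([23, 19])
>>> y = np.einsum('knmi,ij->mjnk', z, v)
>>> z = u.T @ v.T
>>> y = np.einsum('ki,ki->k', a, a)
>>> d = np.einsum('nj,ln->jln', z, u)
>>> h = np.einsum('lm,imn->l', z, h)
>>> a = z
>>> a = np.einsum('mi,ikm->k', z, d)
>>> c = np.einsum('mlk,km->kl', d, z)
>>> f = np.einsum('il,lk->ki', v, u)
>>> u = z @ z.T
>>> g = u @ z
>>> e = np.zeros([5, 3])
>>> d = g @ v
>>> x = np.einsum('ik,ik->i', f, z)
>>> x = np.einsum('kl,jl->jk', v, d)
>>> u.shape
(13, 13)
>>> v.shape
(5, 3)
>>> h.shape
(13,)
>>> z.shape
(13, 5)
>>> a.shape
(3,)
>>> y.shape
(23,)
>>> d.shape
(13, 3)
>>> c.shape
(13, 3)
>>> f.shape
(13, 5)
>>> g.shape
(13, 5)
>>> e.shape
(5, 3)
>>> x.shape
(13, 5)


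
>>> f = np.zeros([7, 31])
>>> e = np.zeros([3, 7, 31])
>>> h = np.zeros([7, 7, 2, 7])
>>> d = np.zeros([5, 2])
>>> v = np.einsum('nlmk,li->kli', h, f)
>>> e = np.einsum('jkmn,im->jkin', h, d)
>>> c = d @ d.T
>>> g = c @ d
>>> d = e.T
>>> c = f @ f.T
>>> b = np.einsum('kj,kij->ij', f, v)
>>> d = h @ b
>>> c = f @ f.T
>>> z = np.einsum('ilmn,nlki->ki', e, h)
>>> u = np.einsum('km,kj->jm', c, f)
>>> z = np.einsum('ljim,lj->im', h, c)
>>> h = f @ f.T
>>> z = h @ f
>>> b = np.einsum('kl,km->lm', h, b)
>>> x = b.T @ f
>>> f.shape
(7, 31)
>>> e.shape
(7, 7, 5, 7)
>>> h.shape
(7, 7)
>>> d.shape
(7, 7, 2, 31)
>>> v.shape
(7, 7, 31)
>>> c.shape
(7, 7)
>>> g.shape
(5, 2)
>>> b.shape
(7, 31)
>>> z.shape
(7, 31)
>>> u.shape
(31, 7)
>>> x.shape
(31, 31)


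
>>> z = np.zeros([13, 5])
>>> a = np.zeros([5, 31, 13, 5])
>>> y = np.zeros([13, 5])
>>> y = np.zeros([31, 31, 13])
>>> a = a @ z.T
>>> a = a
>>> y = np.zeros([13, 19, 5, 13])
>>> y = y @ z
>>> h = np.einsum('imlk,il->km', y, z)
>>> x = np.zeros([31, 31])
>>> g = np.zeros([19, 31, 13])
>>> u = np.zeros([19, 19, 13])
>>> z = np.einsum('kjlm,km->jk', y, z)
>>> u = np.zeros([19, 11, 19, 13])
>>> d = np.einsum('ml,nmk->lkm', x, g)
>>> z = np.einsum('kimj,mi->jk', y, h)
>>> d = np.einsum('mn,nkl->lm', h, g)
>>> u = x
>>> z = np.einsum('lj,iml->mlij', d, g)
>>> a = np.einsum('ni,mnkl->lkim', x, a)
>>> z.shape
(31, 13, 19, 5)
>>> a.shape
(13, 13, 31, 5)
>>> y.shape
(13, 19, 5, 5)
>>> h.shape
(5, 19)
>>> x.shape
(31, 31)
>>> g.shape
(19, 31, 13)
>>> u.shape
(31, 31)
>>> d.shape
(13, 5)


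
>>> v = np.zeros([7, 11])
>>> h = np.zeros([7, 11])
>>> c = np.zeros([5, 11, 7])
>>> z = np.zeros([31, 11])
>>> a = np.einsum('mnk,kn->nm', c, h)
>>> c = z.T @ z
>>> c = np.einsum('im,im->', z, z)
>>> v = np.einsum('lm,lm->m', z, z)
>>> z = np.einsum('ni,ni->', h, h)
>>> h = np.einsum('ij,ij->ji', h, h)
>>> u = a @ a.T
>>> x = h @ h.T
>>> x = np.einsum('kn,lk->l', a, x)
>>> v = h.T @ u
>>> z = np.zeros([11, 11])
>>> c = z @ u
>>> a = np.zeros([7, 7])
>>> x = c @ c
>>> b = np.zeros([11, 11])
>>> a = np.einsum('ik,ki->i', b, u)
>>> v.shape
(7, 11)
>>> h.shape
(11, 7)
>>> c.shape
(11, 11)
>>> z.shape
(11, 11)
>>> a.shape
(11,)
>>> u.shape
(11, 11)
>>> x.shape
(11, 11)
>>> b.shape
(11, 11)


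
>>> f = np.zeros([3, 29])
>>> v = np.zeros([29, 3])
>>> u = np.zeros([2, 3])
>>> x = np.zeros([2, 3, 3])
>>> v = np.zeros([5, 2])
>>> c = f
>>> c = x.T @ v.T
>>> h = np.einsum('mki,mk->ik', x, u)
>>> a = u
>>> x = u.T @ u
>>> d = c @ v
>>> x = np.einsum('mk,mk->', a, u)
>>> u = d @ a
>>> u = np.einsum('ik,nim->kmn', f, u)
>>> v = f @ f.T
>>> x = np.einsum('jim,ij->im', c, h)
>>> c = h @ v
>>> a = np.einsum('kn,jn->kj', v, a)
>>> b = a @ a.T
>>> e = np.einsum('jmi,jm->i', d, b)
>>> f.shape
(3, 29)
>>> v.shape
(3, 3)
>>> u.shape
(29, 3, 3)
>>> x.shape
(3, 5)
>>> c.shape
(3, 3)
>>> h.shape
(3, 3)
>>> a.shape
(3, 2)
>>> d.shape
(3, 3, 2)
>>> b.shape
(3, 3)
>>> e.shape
(2,)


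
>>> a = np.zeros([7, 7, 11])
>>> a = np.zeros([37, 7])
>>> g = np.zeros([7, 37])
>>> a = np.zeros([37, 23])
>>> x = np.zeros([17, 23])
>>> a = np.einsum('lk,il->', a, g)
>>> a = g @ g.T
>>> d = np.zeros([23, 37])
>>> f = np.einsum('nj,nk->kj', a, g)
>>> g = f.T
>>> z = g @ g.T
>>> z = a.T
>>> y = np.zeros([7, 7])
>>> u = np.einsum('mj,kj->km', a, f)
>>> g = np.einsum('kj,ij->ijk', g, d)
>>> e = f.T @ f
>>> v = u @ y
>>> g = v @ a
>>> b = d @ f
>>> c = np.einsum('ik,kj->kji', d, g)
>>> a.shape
(7, 7)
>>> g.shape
(37, 7)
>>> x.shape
(17, 23)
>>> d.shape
(23, 37)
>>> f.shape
(37, 7)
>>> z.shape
(7, 7)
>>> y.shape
(7, 7)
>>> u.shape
(37, 7)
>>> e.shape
(7, 7)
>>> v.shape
(37, 7)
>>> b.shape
(23, 7)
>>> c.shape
(37, 7, 23)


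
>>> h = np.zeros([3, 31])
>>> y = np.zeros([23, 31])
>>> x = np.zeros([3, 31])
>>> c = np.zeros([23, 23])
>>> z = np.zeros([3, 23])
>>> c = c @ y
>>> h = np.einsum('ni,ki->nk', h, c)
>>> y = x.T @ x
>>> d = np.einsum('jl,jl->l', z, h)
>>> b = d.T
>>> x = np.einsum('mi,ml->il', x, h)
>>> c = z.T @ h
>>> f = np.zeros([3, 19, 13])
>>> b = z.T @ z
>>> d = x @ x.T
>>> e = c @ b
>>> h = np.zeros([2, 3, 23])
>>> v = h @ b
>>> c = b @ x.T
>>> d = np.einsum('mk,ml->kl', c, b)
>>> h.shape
(2, 3, 23)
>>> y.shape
(31, 31)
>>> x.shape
(31, 23)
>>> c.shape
(23, 31)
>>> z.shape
(3, 23)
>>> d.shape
(31, 23)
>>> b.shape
(23, 23)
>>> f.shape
(3, 19, 13)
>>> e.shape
(23, 23)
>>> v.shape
(2, 3, 23)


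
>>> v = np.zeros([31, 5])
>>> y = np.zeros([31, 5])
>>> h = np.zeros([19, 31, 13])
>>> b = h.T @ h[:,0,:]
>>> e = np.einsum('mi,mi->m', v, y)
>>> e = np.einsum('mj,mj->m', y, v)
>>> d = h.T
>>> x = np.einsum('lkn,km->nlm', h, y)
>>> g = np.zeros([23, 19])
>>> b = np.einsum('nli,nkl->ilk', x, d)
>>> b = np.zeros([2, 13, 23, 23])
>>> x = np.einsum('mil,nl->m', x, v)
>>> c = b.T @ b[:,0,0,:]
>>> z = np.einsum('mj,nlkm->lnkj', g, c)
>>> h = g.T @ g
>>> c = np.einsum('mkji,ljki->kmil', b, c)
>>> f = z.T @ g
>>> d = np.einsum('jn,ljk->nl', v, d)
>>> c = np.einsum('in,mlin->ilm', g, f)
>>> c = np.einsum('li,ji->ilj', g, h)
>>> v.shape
(31, 5)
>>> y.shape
(31, 5)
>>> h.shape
(19, 19)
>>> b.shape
(2, 13, 23, 23)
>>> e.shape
(31,)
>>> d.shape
(5, 13)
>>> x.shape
(13,)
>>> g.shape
(23, 19)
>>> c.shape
(19, 23, 19)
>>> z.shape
(23, 23, 13, 19)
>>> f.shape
(19, 13, 23, 19)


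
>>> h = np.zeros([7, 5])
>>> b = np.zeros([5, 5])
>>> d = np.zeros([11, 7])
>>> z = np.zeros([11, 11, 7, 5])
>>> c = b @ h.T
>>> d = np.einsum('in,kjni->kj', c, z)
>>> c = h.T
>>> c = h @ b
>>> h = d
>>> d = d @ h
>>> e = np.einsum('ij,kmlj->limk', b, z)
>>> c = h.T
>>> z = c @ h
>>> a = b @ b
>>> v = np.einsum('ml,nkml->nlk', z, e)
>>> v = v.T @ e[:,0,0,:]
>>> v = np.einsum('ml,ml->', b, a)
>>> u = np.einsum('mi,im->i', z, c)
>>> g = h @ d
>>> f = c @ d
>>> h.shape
(11, 11)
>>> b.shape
(5, 5)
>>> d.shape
(11, 11)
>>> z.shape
(11, 11)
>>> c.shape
(11, 11)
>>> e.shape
(7, 5, 11, 11)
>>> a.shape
(5, 5)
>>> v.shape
()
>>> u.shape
(11,)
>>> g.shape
(11, 11)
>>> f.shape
(11, 11)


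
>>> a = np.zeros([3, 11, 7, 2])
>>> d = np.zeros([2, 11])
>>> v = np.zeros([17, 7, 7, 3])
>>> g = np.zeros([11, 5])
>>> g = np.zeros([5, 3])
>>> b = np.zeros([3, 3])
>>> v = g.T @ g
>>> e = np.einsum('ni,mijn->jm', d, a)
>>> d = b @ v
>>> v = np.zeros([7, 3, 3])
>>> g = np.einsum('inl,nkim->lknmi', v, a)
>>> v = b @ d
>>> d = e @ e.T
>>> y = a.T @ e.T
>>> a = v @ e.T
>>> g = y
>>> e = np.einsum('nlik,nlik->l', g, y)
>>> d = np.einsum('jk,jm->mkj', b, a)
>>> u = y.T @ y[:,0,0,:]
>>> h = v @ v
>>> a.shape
(3, 7)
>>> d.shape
(7, 3, 3)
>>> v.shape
(3, 3)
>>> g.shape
(2, 7, 11, 7)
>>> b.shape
(3, 3)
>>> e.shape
(7,)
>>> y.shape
(2, 7, 11, 7)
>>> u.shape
(7, 11, 7, 7)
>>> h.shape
(3, 3)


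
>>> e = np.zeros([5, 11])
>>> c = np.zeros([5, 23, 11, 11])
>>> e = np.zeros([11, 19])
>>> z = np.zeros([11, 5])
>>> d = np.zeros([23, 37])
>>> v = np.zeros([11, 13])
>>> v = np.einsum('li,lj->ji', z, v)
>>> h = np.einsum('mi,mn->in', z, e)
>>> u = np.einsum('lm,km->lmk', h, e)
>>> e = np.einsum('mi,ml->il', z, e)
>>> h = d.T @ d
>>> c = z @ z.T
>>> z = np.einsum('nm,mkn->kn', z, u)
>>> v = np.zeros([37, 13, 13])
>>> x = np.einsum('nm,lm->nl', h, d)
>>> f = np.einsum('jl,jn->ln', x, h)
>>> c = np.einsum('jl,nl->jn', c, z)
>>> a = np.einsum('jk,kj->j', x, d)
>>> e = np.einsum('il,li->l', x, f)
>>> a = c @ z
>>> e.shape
(23,)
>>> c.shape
(11, 19)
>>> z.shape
(19, 11)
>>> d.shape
(23, 37)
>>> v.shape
(37, 13, 13)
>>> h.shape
(37, 37)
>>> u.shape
(5, 19, 11)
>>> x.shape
(37, 23)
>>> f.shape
(23, 37)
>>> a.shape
(11, 11)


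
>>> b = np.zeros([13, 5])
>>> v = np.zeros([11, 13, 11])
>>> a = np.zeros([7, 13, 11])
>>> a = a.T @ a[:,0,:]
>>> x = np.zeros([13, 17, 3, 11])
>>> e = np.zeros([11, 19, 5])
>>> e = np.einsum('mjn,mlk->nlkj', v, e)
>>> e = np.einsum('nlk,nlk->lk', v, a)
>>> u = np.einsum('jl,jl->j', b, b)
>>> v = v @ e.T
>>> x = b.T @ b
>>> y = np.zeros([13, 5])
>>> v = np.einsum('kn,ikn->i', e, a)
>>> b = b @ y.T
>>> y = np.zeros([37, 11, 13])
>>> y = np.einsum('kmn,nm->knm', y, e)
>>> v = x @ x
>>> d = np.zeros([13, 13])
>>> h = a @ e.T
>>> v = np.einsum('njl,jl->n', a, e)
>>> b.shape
(13, 13)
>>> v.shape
(11,)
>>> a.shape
(11, 13, 11)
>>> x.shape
(5, 5)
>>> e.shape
(13, 11)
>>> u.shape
(13,)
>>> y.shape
(37, 13, 11)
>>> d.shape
(13, 13)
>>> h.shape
(11, 13, 13)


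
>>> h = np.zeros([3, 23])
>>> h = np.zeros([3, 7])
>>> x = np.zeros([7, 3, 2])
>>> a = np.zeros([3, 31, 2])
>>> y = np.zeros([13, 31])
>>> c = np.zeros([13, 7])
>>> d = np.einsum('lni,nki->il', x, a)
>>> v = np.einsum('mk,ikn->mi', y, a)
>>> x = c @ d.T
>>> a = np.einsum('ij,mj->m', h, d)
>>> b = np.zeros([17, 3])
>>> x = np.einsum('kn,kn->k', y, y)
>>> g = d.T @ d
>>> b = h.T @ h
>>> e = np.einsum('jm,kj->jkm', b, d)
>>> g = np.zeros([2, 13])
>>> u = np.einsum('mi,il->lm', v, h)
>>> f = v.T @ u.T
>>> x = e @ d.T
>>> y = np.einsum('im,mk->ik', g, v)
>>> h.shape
(3, 7)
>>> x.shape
(7, 2, 2)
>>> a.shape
(2,)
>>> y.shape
(2, 3)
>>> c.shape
(13, 7)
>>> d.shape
(2, 7)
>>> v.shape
(13, 3)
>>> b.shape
(7, 7)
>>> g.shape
(2, 13)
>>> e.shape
(7, 2, 7)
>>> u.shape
(7, 13)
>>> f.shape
(3, 7)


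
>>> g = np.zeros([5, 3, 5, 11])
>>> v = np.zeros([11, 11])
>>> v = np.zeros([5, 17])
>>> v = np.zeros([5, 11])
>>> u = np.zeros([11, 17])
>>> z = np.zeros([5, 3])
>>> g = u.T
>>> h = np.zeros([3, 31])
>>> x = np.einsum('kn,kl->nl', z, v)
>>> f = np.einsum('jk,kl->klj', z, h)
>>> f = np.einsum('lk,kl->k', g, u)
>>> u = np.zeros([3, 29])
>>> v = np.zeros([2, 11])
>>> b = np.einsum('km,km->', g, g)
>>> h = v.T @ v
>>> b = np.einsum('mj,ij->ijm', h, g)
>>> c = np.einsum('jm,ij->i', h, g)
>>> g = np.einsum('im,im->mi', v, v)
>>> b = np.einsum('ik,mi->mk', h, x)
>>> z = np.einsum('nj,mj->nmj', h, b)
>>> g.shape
(11, 2)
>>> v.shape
(2, 11)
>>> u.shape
(3, 29)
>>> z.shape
(11, 3, 11)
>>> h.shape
(11, 11)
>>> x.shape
(3, 11)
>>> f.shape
(11,)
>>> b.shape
(3, 11)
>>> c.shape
(17,)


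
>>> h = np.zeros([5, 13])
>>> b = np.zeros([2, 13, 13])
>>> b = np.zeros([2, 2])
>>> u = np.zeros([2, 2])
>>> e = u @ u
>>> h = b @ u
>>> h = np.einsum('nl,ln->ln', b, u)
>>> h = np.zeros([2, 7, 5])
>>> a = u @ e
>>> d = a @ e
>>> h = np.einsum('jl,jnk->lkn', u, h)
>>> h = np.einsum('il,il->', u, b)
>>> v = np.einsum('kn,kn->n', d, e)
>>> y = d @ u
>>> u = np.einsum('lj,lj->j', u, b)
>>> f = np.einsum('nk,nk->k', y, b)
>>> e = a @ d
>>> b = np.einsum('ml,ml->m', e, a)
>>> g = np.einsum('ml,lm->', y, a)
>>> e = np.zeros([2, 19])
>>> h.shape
()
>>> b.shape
(2,)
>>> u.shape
(2,)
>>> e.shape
(2, 19)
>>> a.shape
(2, 2)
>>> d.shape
(2, 2)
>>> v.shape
(2,)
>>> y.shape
(2, 2)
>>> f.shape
(2,)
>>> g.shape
()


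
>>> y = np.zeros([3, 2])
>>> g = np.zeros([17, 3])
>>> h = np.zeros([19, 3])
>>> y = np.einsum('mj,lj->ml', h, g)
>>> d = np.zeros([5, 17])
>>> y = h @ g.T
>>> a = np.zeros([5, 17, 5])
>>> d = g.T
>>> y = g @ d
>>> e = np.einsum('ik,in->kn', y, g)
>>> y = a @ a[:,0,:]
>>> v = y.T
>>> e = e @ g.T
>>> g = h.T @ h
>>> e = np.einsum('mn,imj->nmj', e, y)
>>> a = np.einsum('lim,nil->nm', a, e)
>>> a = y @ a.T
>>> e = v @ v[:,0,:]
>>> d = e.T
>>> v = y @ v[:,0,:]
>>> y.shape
(5, 17, 5)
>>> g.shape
(3, 3)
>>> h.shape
(19, 3)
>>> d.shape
(5, 17, 5)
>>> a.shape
(5, 17, 17)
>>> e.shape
(5, 17, 5)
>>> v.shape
(5, 17, 5)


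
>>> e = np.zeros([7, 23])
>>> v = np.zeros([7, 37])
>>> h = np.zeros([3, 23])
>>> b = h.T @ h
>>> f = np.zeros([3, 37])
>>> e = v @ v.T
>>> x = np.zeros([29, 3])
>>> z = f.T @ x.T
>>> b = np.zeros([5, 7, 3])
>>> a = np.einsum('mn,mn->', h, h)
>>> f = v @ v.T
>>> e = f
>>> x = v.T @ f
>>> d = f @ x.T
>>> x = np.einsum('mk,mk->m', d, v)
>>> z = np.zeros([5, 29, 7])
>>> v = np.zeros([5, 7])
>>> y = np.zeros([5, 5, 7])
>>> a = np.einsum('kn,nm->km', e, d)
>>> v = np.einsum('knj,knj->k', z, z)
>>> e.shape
(7, 7)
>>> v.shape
(5,)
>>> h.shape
(3, 23)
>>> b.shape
(5, 7, 3)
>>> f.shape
(7, 7)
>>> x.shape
(7,)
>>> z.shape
(5, 29, 7)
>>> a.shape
(7, 37)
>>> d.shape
(7, 37)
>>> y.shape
(5, 5, 7)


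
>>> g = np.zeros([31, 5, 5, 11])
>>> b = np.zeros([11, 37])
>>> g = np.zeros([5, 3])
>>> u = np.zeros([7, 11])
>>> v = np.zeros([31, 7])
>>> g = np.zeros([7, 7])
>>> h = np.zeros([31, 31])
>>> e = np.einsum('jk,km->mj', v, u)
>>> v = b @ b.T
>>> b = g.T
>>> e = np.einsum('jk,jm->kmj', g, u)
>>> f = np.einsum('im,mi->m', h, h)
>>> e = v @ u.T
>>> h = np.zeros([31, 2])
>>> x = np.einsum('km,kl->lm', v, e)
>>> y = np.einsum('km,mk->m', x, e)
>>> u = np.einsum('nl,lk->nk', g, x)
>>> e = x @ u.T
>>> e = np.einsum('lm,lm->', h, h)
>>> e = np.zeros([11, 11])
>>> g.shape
(7, 7)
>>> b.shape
(7, 7)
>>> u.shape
(7, 11)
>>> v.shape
(11, 11)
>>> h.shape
(31, 2)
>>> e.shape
(11, 11)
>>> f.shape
(31,)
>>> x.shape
(7, 11)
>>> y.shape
(11,)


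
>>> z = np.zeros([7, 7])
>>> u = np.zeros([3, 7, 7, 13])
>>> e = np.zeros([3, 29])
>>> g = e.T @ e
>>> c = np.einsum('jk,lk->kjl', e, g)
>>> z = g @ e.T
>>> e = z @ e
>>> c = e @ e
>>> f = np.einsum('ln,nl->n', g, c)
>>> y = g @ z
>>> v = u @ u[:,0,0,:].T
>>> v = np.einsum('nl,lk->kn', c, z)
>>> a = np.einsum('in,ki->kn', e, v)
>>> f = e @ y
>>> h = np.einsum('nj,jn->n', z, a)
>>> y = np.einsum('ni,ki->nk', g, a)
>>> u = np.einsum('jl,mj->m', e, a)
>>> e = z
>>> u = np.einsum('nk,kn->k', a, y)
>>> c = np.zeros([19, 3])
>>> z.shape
(29, 3)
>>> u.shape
(29,)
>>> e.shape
(29, 3)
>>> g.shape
(29, 29)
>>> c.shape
(19, 3)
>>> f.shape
(29, 3)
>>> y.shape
(29, 3)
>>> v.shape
(3, 29)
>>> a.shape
(3, 29)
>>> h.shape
(29,)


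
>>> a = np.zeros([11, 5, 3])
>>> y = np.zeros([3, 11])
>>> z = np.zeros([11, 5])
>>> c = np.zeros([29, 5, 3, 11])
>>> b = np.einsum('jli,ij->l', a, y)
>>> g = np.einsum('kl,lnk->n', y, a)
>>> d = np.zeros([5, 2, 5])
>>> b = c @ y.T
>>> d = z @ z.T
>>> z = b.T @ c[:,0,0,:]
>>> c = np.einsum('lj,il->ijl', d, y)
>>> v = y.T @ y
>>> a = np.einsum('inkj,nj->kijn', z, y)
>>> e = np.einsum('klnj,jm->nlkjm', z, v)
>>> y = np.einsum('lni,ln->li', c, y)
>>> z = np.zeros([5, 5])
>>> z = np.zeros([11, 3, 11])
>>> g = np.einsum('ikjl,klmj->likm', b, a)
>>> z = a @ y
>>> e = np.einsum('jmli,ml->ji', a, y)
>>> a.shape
(5, 3, 11, 3)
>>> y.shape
(3, 11)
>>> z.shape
(5, 3, 11, 11)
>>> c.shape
(3, 11, 11)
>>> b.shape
(29, 5, 3, 3)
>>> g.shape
(3, 29, 5, 11)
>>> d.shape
(11, 11)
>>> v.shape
(11, 11)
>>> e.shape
(5, 3)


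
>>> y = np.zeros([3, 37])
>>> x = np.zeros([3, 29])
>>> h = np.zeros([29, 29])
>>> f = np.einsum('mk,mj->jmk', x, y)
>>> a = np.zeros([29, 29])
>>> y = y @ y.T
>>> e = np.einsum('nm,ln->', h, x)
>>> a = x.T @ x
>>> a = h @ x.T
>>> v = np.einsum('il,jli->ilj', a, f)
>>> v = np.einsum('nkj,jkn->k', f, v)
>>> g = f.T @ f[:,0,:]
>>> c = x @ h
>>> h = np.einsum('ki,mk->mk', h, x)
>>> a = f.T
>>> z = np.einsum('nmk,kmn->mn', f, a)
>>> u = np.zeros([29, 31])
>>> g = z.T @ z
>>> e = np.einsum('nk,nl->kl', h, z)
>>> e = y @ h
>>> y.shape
(3, 3)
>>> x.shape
(3, 29)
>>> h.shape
(3, 29)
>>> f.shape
(37, 3, 29)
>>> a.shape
(29, 3, 37)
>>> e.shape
(3, 29)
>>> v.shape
(3,)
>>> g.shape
(37, 37)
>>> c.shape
(3, 29)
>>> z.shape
(3, 37)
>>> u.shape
(29, 31)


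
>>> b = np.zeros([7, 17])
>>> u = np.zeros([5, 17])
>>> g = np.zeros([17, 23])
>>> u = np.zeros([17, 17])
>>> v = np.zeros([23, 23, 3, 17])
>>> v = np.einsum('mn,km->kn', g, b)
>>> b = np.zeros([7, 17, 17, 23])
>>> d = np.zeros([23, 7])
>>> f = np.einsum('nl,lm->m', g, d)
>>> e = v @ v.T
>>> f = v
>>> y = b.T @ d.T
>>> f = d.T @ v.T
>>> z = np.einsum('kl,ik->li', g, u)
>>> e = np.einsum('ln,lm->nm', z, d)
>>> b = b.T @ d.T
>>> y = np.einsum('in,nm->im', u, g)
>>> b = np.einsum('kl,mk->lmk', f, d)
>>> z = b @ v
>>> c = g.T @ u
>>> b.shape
(7, 23, 7)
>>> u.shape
(17, 17)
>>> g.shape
(17, 23)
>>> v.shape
(7, 23)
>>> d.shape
(23, 7)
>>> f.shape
(7, 7)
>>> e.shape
(17, 7)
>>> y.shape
(17, 23)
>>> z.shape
(7, 23, 23)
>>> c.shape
(23, 17)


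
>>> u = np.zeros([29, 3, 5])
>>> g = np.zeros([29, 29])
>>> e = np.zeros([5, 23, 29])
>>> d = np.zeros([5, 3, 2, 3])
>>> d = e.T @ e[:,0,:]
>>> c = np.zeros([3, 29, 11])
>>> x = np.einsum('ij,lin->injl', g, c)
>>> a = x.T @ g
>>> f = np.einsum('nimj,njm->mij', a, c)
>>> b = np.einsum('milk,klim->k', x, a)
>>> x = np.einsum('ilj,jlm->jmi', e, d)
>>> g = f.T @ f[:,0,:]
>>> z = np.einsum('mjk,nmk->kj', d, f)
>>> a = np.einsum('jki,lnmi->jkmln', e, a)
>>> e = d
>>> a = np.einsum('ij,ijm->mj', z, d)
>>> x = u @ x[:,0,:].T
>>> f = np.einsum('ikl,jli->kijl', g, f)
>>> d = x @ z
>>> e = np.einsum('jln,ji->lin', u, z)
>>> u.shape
(29, 3, 5)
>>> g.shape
(29, 29, 29)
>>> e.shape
(3, 23, 5)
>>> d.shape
(29, 3, 23)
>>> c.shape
(3, 29, 11)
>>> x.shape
(29, 3, 29)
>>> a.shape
(29, 23)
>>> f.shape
(29, 29, 11, 29)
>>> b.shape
(3,)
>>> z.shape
(29, 23)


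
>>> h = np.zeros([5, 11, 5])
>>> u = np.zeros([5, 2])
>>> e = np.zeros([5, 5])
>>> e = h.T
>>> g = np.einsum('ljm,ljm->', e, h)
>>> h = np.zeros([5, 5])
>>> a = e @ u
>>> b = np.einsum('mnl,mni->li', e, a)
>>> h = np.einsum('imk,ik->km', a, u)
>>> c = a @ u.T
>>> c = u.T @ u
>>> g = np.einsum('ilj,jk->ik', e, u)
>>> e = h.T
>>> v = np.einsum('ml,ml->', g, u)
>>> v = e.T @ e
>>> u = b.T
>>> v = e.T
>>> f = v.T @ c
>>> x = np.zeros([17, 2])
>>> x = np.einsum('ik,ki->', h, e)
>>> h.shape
(2, 11)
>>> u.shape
(2, 5)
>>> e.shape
(11, 2)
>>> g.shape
(5, 2)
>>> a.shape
(5, 11, 2)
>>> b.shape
(5, 2)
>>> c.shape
(2, 2)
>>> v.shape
(2, 11)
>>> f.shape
(11, 2)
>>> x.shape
()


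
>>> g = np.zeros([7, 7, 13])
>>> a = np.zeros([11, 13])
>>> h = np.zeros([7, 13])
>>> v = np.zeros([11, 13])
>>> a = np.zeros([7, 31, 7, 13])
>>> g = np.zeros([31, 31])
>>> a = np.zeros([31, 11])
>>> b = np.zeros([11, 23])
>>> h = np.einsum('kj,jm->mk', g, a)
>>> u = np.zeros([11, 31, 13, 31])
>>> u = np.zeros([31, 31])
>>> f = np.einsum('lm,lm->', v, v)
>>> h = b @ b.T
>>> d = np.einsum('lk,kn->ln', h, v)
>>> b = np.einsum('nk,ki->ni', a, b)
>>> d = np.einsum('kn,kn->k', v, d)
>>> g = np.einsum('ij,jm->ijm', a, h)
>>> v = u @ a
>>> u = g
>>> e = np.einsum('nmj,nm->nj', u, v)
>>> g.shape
(31, 11, 11)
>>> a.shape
(31, 11)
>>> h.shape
(11, 11)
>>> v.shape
(31, 11)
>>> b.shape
(31, 23)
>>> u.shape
(31, 11, 11)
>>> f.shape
()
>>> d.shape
(11,)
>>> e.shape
(31, 11)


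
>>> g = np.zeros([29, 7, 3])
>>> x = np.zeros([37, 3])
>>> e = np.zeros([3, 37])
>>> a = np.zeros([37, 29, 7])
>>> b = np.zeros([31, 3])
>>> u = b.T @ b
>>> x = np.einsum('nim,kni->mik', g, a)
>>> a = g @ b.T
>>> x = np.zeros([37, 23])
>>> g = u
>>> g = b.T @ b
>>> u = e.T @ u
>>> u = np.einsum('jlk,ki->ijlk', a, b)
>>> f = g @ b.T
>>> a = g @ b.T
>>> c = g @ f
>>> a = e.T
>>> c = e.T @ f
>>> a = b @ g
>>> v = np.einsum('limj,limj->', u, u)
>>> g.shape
(3, 3)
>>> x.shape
(37, 23)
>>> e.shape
(3, 37)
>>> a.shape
(31, 3)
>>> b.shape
(31, 3)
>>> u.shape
(3, 29, 7, 31)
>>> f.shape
(3, 31)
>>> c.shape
(37, 31)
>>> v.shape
()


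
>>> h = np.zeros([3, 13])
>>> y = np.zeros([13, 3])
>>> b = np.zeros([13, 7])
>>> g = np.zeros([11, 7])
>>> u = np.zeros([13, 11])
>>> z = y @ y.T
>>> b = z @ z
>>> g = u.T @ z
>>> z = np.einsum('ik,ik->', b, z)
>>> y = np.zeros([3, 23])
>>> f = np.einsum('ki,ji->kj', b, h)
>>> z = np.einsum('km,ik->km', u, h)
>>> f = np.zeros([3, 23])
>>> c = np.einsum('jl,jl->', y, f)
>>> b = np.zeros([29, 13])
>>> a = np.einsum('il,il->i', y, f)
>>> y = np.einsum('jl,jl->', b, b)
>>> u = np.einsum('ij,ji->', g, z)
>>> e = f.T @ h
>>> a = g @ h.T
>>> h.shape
(3, 13)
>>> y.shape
()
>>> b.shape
(29, 13)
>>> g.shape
(11, 13)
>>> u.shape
()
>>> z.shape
(13, 11)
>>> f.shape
(3, 23)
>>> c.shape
()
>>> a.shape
(11, 3)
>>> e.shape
(23, 13)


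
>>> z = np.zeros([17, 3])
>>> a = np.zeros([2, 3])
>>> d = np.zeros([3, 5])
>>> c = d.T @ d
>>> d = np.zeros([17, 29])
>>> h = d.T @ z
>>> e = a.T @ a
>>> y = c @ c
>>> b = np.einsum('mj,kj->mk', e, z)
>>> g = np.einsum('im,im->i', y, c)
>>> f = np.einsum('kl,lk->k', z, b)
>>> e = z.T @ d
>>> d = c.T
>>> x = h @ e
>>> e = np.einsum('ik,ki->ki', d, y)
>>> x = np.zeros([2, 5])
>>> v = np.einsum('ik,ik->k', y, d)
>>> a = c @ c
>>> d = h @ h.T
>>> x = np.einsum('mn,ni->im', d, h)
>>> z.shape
(17, 3)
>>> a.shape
(5, 5)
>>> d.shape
(29, 29)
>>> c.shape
(5, 5)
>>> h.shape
(29, 3)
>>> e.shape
(5, 5)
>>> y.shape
(5, 5)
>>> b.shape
(3, 17)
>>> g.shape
(5,)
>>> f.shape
(17,)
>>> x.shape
(3, 29)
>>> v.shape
(5,)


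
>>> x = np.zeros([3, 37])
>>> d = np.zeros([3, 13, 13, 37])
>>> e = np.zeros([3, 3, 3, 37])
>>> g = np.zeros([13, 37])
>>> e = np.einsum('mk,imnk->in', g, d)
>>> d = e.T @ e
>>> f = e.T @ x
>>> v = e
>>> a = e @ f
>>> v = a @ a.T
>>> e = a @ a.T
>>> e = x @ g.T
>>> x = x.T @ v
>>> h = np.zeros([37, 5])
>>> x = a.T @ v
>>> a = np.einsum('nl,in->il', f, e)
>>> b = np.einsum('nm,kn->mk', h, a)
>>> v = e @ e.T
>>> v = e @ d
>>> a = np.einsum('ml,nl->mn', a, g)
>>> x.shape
(37, 3)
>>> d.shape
(13, 13)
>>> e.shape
(3, 13)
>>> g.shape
(13, 37)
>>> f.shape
(13, 37)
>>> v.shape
(3, 13)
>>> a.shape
(3, 13)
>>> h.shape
(37, 5)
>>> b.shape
(5, 3)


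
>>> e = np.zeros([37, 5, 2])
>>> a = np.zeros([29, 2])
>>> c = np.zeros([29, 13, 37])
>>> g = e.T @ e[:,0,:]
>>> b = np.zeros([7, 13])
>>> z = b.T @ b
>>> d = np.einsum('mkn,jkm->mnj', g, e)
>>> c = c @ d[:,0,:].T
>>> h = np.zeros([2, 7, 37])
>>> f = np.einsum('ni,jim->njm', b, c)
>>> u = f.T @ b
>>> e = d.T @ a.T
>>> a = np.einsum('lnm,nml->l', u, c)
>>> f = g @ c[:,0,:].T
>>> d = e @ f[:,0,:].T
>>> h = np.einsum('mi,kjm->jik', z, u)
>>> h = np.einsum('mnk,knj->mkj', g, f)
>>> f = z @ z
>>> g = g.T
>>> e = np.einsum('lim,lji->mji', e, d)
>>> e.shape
(29, 2, 2)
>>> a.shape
(2,)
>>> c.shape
(29, 13, 2)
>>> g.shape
(2, 5, 2)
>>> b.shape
(7, 13)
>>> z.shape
(13, 13)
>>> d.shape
(37, 2, 2)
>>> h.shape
(2, 2, 29)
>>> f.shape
(13, 13)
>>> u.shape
(2, 29, 13)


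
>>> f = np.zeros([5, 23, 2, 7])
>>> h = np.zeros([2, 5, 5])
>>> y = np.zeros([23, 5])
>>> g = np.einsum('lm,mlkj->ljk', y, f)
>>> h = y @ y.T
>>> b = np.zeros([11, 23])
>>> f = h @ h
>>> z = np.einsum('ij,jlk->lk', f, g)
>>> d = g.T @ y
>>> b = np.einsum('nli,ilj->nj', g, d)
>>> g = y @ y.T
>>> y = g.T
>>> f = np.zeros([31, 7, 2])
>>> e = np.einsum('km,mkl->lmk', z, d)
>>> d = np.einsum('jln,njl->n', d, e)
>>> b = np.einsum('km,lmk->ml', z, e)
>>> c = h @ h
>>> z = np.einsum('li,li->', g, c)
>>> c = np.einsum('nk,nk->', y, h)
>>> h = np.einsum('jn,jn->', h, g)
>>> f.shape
(31, 7, 2)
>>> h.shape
()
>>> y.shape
(23, 23)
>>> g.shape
(23, 23)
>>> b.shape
(2, 5)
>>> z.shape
()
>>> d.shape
(5,)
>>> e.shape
(5, 2, 7)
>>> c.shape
()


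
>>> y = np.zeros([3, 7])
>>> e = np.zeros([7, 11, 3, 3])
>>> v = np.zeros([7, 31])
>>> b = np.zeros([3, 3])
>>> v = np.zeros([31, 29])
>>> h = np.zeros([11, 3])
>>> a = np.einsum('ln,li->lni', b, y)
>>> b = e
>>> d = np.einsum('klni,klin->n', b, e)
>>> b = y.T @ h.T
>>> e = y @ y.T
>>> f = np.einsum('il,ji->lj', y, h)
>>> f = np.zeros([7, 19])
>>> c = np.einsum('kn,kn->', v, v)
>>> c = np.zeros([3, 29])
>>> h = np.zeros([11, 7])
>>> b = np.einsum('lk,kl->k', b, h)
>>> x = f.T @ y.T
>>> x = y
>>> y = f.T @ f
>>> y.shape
(19, 19)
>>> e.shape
(3, 3)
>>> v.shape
(31, 29)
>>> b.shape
(11,)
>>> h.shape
(11, 7)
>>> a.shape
(3, 3, 7)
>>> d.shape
(3,)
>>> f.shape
(7, 19)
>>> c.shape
(3, 29)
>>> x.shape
(3, 7)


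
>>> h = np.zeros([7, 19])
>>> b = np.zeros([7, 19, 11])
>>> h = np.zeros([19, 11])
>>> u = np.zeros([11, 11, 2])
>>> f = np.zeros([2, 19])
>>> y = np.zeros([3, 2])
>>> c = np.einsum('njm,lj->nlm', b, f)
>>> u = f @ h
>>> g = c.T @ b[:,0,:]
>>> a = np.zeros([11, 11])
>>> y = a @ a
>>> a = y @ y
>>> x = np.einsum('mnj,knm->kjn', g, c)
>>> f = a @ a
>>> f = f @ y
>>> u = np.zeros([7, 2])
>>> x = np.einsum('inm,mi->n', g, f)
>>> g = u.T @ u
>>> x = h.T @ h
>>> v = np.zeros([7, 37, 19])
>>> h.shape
(19, 11)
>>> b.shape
(7, 19, 11)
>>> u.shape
(7, 2)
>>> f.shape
(11, 11)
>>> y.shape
(11, 11)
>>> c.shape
(7, 2, 11)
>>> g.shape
(2, 2)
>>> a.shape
(11, 11)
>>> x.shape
(11, 11)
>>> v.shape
(7, 37, 19)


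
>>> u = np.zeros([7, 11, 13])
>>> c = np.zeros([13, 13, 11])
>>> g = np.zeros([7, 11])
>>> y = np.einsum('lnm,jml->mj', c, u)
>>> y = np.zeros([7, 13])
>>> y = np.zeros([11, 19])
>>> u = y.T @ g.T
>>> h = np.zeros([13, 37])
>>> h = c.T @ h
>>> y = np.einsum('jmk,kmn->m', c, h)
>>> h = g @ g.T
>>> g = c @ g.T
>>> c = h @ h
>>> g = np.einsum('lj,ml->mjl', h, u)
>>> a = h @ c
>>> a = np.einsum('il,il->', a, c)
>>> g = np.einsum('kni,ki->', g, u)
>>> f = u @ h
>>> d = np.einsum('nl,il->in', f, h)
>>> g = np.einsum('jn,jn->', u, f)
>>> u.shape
(19, 7)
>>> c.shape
(7, 7)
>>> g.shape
()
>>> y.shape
(13,)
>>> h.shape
(7, 7)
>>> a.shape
()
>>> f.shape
(19, 7)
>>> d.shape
(7, 19)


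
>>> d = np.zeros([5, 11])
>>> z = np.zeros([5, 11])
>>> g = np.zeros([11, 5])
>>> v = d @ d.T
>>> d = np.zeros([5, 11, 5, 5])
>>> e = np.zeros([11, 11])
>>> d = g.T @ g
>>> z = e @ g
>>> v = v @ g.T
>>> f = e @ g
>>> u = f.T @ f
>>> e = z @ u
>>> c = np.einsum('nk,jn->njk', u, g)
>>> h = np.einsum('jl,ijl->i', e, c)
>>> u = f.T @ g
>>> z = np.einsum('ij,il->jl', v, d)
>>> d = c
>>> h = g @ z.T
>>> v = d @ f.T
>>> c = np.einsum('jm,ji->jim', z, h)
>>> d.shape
(5, 11, 5)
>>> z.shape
(11, 5)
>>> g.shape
(11, 5)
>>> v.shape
(5, 11, 11)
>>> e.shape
(11, 5)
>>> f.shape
(11, 5)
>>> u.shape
(5, 5)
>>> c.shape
(11, 11, 5)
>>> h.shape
(11, 11)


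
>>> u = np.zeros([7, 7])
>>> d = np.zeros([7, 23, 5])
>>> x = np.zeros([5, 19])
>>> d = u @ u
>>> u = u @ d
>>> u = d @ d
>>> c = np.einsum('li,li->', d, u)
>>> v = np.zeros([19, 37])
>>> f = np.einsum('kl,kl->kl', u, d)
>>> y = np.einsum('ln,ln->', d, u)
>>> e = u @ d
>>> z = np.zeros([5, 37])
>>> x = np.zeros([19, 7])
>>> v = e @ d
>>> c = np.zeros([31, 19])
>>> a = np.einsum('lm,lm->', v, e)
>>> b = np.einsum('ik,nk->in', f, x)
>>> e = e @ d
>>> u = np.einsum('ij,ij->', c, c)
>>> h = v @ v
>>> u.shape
()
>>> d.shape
(7, 7)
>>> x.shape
(19, 7)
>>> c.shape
(31, 19)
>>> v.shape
(7, 7)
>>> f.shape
(7, 7)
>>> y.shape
()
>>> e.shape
(7, 7)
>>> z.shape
(5, 37)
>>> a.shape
()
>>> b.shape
(7, 19)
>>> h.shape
(7, 7)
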